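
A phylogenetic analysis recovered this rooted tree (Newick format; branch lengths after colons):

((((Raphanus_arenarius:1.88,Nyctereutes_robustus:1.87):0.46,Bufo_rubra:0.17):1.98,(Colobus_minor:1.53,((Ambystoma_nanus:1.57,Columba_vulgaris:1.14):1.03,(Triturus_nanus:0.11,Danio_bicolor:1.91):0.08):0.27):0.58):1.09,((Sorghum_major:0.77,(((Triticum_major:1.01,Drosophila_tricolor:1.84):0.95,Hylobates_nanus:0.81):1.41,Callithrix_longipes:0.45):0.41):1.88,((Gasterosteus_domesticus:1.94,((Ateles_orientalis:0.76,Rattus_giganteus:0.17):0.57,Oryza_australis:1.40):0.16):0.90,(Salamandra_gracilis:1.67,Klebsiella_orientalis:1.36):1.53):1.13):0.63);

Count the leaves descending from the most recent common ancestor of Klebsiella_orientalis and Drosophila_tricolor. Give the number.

The MRCA of Klebsiella_orientalis and Drosophila_tricolor is the node subtending ((Sorghum_major,(((Triticum_major,Drosophila_tricolor),Hylobates_nanus),Callithrix_longipes)),((Gasterosteus_domesticus,((Ateles_orientalis,Rattus_giganteus),Oryza_australis)),(Salamandra_gracilis,Klebsiella_orientalis))).
That clade contains 11 terminal taxa: Ateles_orientalis, Callithrix_longipes, Drosophila_tricolor, Gasterosteus_domesticus, Hylobates_nanus, Klebsiella_orientalis, Oryza_australis, Rattus_giganteus, Salamandra_gracilis, Sorghum_major, Triticum_major.

11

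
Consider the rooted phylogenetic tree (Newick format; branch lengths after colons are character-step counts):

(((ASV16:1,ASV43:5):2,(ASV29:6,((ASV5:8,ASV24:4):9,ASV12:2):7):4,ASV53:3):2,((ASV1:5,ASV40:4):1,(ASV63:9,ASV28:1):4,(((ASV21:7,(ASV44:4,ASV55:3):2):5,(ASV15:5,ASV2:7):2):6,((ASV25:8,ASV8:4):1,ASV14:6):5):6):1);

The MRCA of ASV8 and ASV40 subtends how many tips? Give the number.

The MRCA of ASV8 and ASV40 is the node subtending ((ASV1,ASV40),(ASV63,ASV28),(((ASV21,(ASV44,ASV55)),(ASV15,ASV2)),((ASV25,ASV8),ASV14))).
That clade contains 12 terminal taxa: ASV1, ASV14, ASV15, ASV2, ASV21, ASV25, ASV28, ASV40, ASV44, ASV55, ASV63, ASV8.

12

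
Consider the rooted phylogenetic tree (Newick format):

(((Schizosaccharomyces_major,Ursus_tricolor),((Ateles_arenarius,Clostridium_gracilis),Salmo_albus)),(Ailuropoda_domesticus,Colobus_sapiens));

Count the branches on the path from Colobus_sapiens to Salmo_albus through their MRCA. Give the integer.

The MRCA of Colobus_sapiens and Salmo_albus is the root of the tree.
From Colobus_sapiens up to that node: 2 branches. From Salmo_albus up to the same node: 3 branches. Total: 2 + 3 = 5.

5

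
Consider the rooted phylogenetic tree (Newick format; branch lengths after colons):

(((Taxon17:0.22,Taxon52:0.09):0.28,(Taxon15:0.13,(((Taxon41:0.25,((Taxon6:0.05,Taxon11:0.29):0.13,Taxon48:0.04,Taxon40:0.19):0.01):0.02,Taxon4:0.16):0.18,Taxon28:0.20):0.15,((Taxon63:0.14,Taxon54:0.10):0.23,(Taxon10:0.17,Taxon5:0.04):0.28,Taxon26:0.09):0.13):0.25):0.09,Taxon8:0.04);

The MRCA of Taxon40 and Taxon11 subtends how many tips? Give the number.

The MRCA of Taxon40 and Taxon11 is the node subtending ((Taxon6,Taxon11),Taxon48,Taxon40).
That clade contains 4 terminal taxa: Taxon11, Taxon40, Taxon48, Taxon6.

4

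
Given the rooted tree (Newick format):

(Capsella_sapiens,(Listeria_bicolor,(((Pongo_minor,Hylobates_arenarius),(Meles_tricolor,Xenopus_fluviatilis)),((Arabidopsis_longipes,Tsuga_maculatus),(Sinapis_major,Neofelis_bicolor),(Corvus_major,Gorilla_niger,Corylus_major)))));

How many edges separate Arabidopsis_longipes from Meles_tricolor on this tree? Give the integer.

The MRCA of Arabidopsis_longipes and Meles_tricolor is the node subtending (((Pongo_minor,Hylobates_arenarius),(Meles_tricolor,Xenopus_fluviatilis)),((Arabidopsis_longipes,Tsuga_maculatus),(Sinapis_major,Neofelis_bicolor),(Corvus_major,Gorilla_niger,Corylus_major))).
From Arabidopsis_longipes up to that node: 3 branches. From Meles_tricolor up to the same node: 3 branches. Total: 3 + 3 = 6.

6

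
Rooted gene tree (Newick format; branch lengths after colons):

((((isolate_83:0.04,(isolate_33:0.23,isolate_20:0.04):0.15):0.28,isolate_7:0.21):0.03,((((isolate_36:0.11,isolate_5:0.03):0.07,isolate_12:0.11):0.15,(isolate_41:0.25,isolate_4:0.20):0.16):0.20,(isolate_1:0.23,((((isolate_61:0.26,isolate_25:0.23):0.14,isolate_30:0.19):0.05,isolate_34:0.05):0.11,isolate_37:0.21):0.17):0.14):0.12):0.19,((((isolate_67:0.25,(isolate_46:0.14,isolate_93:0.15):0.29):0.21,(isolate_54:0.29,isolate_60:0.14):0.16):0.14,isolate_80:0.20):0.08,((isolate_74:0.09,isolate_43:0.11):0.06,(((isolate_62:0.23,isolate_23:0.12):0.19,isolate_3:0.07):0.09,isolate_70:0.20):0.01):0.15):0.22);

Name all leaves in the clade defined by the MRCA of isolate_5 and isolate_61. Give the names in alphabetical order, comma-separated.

isolate_1, isolate_12, isolate_25, isolate_30, isolate_34, isolate_36, isolate_37, isolate_4, isolate_41, isolate_5, isolate_61

Tracing isolate_5: it sits inside (isolate_36,isolate_5).
Tracing isolate_61: it sits inside (isolate_61,isolate_25).
The smallest clade enclosing both is ((((isolate_36,isolate_5),isolate_12),(isolate_41,isolate_4)),(isolate_1,((((isolate_61,isolate_25),isolate_30),isolate_34),isolate_37))); the answer is its 11 terminal taxa in alphabetical order.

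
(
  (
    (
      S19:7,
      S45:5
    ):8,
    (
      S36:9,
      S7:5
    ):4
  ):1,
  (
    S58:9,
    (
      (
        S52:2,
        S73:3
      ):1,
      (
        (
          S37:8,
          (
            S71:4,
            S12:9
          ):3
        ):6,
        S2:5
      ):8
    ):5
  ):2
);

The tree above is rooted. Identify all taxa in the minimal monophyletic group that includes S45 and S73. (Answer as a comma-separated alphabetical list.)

Tracing S45: it sits inside (S19,S45).
Tracing S73: it sits inside (S52,S73).
The smallest clade enclosing both is the whole tree (their MRCA is the root), so the answer is all 11 tips in alphabetical order.

S12, S19, S2, S36, S37, S45, S52, S58, S7, S71, S73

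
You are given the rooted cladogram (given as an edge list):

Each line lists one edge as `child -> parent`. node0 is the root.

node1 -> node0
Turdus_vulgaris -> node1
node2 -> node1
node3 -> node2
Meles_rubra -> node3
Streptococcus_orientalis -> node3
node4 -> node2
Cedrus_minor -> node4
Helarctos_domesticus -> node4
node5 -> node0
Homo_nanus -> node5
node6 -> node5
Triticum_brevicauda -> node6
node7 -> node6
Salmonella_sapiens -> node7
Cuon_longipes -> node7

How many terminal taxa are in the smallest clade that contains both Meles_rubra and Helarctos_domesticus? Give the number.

4

The MRCA of Meles_rubra and Helarctos_domesticus is the node subtending ((Meles_rubra,Streptococcus_orientalis),(Cedrus_minor,Helarctos_domesticus)).
That clade contains 4 terminal taxa: Cedrus_minor, Helarctos_domesticus, Meles_rubra, Streptococcus_orientalis.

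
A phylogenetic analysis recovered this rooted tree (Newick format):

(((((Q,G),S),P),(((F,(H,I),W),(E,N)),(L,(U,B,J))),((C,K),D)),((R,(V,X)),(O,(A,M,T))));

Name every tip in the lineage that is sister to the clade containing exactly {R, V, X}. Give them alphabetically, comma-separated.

A, M, O, T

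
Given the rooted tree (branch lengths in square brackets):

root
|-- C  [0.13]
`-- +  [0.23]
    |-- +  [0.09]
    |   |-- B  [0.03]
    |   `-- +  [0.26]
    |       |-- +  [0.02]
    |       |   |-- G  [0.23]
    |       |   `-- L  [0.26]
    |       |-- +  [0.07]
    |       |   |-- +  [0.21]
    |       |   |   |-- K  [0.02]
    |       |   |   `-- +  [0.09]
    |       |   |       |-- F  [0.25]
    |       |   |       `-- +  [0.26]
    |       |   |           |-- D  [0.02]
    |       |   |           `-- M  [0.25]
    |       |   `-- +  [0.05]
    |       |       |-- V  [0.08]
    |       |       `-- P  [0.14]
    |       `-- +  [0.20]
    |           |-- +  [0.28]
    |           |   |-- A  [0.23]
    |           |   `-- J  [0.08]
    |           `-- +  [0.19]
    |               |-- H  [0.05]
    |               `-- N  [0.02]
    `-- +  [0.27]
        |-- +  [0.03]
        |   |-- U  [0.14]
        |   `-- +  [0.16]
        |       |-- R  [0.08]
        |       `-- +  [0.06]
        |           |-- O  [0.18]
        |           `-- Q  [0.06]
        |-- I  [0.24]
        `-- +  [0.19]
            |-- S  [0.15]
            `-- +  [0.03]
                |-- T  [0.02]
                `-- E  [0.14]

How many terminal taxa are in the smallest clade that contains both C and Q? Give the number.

22

The MRCA of C and Q is the root, so the clade is the entire tree.
That clade contains 22 terminal taxa: A, B, C, D, E, F, G, H, I, J, K, L, M, N, O, P, Q, R, S, T, U, V.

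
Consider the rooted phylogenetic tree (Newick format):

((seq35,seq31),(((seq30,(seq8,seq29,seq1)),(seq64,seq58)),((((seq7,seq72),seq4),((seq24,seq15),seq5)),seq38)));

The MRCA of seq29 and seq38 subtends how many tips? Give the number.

13

The MRCA of seq29 and seq38 is the node subtending (((seq30,(seq8,seq29,seq1)),(seq64,seq58)),((((seq7,seq72),seq4),((seq24,seq15),seq5)),seq38)).
That clade contains 13 terminal taxa: seq1, seq15, seq24, seq29, seq30, seq38, seq4, seq5, seq58, seq64, seq7, seq72, seq8.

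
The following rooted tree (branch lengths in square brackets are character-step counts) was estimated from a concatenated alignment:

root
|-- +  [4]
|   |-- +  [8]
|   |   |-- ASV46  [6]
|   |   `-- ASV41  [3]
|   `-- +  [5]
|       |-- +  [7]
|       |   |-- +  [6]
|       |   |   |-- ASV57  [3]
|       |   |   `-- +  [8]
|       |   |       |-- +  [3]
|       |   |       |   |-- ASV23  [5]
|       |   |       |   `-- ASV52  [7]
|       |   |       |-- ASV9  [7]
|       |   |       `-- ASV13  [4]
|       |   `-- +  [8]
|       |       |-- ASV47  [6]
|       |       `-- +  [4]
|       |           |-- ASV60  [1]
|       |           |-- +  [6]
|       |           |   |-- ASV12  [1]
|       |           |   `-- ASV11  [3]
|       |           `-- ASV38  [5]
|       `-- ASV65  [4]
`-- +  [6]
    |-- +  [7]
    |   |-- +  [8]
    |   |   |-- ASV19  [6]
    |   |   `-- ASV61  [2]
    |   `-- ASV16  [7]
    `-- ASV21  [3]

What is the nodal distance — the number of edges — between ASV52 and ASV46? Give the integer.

8

The MRCA of ASV52 and ASV46 is the node subtending ((ASV46,ASV41),(((ASV57,((ASV23,ASV52),ASV9,ASV13)),(ASV47,(ASV60,(ASV12,ASV11),ASV38))),ASV65)).
From ASV52 up to that node: 6 branches. From ASV46 up to the same node: 2 branches. Total: 6 + 2 = 8.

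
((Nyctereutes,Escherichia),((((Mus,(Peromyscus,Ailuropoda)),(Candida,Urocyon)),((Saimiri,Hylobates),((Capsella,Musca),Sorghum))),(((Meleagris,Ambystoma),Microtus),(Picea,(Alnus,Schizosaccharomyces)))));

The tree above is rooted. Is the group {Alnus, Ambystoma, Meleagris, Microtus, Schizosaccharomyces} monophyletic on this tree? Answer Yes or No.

The MRCA of the listed taxa subtends (((Meleagris,Ambystoma),Microtus),(Picea,(Alnus,Schizosaccharomyces))).
That clade also contains Picea, which is not in the proposed group, so the group is not monophyletic.

No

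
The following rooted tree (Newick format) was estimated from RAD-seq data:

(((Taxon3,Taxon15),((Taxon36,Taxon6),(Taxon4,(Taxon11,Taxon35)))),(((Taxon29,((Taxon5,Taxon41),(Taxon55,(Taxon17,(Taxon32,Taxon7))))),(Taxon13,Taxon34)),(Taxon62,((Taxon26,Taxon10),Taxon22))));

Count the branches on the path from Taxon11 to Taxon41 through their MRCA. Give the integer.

The MRCA of Taxon11 and Taxon41 is the root of the tree.
From Taxon11 up to that node: 5 branches. From Taxon41 up to the same node: 6 branches. Total: 5 + 6 = 11.

11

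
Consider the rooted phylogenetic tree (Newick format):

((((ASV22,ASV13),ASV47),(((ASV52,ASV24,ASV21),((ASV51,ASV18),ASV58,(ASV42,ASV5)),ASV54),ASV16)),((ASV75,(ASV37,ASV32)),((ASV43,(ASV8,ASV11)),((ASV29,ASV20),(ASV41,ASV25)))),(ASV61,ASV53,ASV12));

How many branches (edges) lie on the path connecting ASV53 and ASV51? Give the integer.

8

The MRCA of ASV53 and ASV51 is the root of the tree.
From ASV53 up to that node: 2 branches. From ASV51 up to the same node: 6 branches. Total: 2 + 6 = 8.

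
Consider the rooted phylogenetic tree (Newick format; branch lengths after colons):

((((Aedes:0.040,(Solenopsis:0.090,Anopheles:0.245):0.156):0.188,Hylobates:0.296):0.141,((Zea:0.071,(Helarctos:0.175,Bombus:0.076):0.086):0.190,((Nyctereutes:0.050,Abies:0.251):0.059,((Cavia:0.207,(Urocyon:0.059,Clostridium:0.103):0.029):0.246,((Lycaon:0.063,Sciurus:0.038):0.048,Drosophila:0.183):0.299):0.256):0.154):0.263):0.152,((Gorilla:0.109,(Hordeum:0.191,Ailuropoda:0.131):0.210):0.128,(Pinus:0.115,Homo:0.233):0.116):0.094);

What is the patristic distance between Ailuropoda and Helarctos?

1.429

The path runs Ailuropoda → … → MRCA → … → Helarctos; the MRCA is the root of the tree.
Branch lengths along that path: 0.131 + 0.210 + 0.128 + 0.094 + 0.152 + 0.263 + 0.190 + 0.086 + 0.175 = 1.429.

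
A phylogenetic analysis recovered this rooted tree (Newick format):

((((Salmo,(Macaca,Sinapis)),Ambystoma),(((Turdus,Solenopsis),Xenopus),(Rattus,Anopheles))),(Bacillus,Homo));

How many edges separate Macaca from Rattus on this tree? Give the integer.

The MRCA of Macaca and Rattus is the node subtending (((Salmo,(Macaca,Sinapis)),Ambystoma),(((Turdus,Solenopsis),Xenopus),(Rattus,Anopheles))).
From Macaca up to that node: 4 branches. From Rattus up to the same node: 3 branches. Total: 4 + 3 = 7.

7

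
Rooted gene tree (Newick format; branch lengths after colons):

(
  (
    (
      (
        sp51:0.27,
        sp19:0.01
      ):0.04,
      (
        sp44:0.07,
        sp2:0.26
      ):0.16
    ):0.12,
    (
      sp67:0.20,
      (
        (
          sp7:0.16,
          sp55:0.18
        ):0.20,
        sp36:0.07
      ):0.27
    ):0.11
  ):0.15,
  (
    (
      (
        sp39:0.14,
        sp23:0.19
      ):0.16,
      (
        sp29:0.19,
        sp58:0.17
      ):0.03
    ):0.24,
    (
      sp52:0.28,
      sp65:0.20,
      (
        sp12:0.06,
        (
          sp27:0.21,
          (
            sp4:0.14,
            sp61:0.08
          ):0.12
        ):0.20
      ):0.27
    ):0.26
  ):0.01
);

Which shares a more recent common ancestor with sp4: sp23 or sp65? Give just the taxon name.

sp65

The MRCA of sp4 and sp65 subtends (sp52,sp65,(sp12,(sp27,(sp4,sp61)))) (6 taxa).
The MRCA of sp4 and sp23 subtends (((sp39,sp23),(sp29,sp58)),(sp52,sp65,(sp12,(sp27,(sp4,sp61))))) (10 taxa).
The first is nested inside the second, so sp4 shares a more recent common ancestor with sp65.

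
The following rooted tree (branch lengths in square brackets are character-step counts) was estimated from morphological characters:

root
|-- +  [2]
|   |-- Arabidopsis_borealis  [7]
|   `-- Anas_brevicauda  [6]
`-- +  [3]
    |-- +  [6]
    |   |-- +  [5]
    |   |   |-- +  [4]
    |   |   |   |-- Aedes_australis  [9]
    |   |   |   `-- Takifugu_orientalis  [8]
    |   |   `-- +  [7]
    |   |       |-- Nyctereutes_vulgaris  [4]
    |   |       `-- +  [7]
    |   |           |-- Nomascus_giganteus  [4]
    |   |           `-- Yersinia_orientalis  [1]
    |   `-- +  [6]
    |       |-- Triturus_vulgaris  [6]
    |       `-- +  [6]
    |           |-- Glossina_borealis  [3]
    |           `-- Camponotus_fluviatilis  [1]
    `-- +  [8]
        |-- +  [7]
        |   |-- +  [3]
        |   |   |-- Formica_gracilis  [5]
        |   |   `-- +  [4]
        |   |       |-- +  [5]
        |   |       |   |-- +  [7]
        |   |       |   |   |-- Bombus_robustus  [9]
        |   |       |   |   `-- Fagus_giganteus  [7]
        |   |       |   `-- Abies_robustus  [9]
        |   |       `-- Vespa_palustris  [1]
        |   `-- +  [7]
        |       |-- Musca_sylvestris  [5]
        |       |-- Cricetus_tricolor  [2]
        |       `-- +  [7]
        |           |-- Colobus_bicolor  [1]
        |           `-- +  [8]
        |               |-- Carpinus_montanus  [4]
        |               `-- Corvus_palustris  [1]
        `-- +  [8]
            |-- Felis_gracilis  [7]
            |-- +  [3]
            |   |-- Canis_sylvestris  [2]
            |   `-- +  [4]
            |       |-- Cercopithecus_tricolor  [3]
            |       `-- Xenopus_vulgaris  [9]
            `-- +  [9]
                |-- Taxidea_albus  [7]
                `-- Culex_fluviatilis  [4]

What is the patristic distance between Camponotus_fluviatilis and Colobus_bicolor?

The path runs Camponotus_fluviatilis → … → MRCA → … → Colobus_bicolor; the MRCA is the node subtending ((((Aedes_australis,Takifugu_orientalis),(Nyctereutes_vulgaris,(Nomascus_giganteus,Yersinia_orientalis))),(Triturus_vulgaris,(Glossina_borealis,Camponotus_fluviatilis))),(((Formica_gracilis,(((Bombus_robustus,Fagus_giganteus),Abies_robustus),Vespa_palustris)),(Musca_sylvestris,Cricetus_tricolor,(Colobus_bicolor,(Carpinus_montanus,Corvus_palustris)))),(Felis_gracilis,(Canis_sylvestris,(Cercopithecus_tricolor,Xenopus_vulgaris)),(Taxidea_albus,Culex_fluviatilis)))).
Branch lengths along that path: 1 + 6 + 6 + 6 + 8 + 7 + 7 + 7 + 1 = 49.

49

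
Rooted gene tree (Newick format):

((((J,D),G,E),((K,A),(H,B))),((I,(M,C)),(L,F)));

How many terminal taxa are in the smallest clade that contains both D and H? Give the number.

8

The MRCA of D and H is the node subtending (((J,D),G,E),((K,A),(H,B))).
That clade contains 8 terminal taxa: A, B, D, E, G, H, J, K.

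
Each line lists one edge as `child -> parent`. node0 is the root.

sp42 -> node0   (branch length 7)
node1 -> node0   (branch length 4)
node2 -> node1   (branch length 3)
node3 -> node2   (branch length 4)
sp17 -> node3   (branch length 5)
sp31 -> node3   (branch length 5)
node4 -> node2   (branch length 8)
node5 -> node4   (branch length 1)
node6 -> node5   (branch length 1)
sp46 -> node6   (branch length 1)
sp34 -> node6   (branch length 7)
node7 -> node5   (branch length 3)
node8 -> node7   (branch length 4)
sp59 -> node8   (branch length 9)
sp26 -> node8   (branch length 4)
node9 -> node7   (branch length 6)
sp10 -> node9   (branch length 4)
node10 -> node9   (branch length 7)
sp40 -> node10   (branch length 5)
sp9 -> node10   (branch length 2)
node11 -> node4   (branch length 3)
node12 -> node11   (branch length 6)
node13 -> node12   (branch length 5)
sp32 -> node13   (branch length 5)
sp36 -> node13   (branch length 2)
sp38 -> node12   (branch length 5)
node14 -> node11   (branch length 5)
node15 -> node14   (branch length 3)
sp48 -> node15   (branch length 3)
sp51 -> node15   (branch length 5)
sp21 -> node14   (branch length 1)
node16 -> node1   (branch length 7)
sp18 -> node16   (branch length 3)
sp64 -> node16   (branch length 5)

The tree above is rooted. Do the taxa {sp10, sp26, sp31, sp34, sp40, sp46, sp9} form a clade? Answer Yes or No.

No

The MRCA of the listed taxa subtends ((sp17,sp31),(((sp46,sp34),((sp59,sp26),(sp10,(sp40,sp9)))),(((sp32,sp36),sp38),((sp48,sp51),sp21)))).
That clade also contains sp17, sp21, sp32, sp36, sp38, sp48, sp51, sp59, which are not in the proposed group, so the group is not monophyletic.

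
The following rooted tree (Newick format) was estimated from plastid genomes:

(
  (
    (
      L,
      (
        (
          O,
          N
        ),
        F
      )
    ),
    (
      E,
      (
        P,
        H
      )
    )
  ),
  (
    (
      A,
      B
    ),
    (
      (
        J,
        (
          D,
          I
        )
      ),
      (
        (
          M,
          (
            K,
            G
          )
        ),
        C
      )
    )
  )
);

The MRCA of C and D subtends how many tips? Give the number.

The MRCA of C and D is the node subtending ((J,(D,I)),((M,(K,G)),C)).
That clade contains 7 terminal taxa: C, D, G, I, J, K, M.

7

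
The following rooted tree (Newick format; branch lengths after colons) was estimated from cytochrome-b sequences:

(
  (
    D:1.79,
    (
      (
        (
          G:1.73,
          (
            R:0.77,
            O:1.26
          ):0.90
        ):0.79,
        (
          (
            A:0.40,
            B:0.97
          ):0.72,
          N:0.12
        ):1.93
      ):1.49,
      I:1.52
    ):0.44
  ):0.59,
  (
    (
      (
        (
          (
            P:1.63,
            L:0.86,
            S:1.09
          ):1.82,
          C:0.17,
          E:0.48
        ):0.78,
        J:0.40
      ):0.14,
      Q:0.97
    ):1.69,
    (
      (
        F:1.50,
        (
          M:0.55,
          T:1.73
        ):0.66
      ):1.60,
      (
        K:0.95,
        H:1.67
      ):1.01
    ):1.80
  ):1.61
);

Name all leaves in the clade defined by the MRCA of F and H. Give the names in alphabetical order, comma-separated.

Tracing F: it sits inside (F,(M,T)).
Tracing H: it sits inside (K,H).
The smallest clade enclosing both is ((F,(M,T)),(K,H)); the answer is its 5 terminal taxa in alphabetical order.

F, H, K, M, T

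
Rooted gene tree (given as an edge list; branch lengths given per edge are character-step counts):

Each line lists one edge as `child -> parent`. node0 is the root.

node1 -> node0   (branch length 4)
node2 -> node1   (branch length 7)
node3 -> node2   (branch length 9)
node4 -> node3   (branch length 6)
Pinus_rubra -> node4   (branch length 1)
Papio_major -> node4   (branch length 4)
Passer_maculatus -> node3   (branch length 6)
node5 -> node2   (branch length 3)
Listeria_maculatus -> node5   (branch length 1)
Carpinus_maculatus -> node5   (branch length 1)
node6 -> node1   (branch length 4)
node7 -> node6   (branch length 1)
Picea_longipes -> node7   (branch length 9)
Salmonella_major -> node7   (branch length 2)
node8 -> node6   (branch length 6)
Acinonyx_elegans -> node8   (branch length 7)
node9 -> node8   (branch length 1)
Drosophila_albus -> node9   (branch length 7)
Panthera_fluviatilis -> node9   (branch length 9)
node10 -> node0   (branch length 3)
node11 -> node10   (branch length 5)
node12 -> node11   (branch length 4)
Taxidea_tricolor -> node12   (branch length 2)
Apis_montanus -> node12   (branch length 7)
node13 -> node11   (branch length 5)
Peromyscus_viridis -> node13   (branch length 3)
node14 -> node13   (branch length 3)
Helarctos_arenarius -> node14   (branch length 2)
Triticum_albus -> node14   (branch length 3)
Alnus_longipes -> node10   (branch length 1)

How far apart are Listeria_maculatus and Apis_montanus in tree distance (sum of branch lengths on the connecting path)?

34

The path runs Listeria_maculatus → … → MRCA → … → Apis_montanus; the MRCA is the root of the tree.
Branch lengths along that path: 1 + 3 + 7 + 4 + 3 + 5 + 4 + 7 = 34.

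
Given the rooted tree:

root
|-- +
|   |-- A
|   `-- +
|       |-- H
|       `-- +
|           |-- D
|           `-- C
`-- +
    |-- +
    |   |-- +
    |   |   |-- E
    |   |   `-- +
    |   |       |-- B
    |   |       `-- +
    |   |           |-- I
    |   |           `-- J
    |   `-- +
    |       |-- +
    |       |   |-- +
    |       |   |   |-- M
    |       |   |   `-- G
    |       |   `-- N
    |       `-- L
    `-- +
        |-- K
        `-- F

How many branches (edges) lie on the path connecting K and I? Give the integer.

The MRCA of K and I is the node subtending (((E,(B,(I,J))),(((M,G),N),L)),(K,F)).
From K up to that node: 2 branches. From I up to the same node: 5 branches. Total: 2 + 5 = 7.

7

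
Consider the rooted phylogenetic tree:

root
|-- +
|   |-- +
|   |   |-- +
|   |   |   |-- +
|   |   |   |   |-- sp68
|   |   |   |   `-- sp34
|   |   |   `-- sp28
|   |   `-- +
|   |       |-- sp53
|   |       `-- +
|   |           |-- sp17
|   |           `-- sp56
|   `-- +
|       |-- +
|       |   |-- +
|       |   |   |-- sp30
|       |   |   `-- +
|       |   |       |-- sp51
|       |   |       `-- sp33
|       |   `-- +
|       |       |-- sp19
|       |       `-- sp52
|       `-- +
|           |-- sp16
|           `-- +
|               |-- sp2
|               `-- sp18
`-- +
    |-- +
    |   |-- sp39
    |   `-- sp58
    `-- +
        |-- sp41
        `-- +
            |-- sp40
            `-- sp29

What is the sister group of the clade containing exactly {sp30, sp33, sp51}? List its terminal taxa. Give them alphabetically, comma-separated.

sp19, sp52

The clade containing exactly {sp30, sp33, sp51} attaches to the tree at the node subtending ((sp30,(sp51,sp33)),(sp19,sp52)).
The other lineage descending from that same node — the sister group — is (sp19,sp52); its 2 tips in alphabetical order are the answer.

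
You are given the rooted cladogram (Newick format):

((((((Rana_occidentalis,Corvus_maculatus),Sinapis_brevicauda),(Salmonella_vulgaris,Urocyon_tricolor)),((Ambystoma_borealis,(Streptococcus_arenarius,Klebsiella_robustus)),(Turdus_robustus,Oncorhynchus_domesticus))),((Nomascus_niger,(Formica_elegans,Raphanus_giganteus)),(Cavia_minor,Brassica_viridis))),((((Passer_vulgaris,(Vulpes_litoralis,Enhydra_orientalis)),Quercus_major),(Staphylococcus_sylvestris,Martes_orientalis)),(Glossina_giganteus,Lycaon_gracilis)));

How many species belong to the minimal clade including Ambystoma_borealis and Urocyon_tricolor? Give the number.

The MRCA of Ambystoma_borealis and Urocyon_tricolor is the node subtending ((((Rana_occidentalis,Corvus_maculatus),Sinapis_brevicauda),(Salmonella_vulgaris,Urocyon_tricolor)),((Ambystoma_borealis,(Streptococcus_arenarius,Klebsiella_robustus)),(Turdus_robustus,Oncorhynchus_domesticus))).
That clade contains 10 terminal taxa: Ambystoma_borealis, Corvus_maculatus, Klebsiella_robustus, Oncorhynchus_domesticus, Rana_occidentalis, Salmonella_vulgaris, Sinapis_brevicauda, Streptococcus_arenarius, Turdus_robustus, Urocyon_tricolor.

10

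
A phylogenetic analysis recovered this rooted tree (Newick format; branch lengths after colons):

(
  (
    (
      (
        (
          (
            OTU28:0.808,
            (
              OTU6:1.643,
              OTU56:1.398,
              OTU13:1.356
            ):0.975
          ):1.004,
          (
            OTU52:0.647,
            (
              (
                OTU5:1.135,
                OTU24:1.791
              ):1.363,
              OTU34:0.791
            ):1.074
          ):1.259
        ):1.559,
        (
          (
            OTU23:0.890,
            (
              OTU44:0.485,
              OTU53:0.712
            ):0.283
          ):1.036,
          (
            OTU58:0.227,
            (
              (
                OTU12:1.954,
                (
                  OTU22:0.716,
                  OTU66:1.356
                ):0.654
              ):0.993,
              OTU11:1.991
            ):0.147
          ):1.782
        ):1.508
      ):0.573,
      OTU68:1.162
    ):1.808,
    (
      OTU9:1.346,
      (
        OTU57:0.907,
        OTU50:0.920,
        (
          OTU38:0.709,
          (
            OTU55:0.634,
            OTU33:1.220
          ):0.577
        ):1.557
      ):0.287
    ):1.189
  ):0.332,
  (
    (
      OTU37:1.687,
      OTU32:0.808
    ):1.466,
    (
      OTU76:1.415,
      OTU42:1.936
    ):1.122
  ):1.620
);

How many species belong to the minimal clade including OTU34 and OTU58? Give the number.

The MRCA of OTU34 and OTU58 is the node subtending (((OTU28,(OTU6,OTU56,OTU13)),(OTU52,((OTU5,OTU24),OTU34))),((OTU23,(OTU44,OTU53)),(OTU58,((OTU12,(OTU22,OTU66)),OTU11)))).
That clade contains 16 terminal taxa: OTU11, OTU12, OTU13, OTU22, OTU23, OTU24, OTU28, OTU34, OTU44, OTU5, OTU52, OTU53, OTU56, OTU58, OTU6, OTU66.

16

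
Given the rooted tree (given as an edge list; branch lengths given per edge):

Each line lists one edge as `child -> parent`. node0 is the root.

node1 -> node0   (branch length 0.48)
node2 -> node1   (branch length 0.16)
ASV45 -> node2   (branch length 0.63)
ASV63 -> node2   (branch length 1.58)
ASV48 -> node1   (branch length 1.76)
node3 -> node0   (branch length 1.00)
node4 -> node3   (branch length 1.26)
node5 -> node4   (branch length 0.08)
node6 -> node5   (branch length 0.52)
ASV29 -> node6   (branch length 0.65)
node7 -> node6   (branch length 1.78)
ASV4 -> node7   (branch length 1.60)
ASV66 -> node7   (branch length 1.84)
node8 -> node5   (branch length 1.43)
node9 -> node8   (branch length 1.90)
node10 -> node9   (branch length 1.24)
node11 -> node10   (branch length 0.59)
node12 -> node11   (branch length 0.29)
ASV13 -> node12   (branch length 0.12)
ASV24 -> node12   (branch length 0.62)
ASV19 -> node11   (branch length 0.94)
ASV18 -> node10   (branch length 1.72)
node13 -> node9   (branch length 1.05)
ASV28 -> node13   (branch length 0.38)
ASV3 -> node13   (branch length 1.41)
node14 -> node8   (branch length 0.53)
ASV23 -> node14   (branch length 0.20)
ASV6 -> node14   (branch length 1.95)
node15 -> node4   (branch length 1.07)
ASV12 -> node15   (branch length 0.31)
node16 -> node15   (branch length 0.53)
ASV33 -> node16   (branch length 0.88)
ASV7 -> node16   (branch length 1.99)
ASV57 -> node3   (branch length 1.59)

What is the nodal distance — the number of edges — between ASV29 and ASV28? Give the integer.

6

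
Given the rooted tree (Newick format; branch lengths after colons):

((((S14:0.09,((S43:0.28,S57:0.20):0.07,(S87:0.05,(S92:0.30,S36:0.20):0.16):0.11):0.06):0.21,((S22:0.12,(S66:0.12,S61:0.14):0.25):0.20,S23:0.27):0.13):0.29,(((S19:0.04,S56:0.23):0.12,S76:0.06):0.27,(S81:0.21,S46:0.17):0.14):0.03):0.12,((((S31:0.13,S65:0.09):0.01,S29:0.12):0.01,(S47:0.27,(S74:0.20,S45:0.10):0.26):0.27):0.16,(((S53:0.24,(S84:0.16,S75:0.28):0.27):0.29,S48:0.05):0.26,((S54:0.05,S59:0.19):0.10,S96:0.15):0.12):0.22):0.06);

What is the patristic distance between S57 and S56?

The path runs S57 → … → MRCA → … → S56; the MRCA is the node subtending (((S14,((S43,S57),(S87,(S92,S36)))),((S22,(S66,S61)),S23)),(((S19,S56),S76),(S81,S46))).
Branch lengths along that path: 0.20 + 0.07 + 0.06 + 0.21 + 0.29 + 0.03 + 0.27 + 0.12 + 0.23 = 1.48.

1.48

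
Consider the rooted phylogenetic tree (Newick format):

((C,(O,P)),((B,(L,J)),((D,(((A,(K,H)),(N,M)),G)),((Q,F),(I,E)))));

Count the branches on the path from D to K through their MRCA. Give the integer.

The MRCA of D and K is the node subtending (D,(((A,(K,H)),(N,M)),G)).
From D up to that node: 1 branch. From K up to the same node: 5 branches. Total: 1 + 5 = 6.

6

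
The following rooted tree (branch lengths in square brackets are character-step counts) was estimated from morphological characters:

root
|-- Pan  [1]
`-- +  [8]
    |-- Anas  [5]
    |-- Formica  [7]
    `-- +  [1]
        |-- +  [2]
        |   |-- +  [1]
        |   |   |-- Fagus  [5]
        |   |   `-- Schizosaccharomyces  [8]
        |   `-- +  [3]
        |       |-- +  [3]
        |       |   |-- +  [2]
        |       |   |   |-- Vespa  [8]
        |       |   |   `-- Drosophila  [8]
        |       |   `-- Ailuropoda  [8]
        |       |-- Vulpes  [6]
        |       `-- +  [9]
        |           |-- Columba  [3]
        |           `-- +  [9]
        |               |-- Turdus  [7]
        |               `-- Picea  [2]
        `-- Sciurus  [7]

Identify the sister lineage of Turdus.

Picea

Turdus attaches to the tree at the node subtending (Turdus,Picea).
The other lineage descending from that same node — the sister group — is the single tip Picea.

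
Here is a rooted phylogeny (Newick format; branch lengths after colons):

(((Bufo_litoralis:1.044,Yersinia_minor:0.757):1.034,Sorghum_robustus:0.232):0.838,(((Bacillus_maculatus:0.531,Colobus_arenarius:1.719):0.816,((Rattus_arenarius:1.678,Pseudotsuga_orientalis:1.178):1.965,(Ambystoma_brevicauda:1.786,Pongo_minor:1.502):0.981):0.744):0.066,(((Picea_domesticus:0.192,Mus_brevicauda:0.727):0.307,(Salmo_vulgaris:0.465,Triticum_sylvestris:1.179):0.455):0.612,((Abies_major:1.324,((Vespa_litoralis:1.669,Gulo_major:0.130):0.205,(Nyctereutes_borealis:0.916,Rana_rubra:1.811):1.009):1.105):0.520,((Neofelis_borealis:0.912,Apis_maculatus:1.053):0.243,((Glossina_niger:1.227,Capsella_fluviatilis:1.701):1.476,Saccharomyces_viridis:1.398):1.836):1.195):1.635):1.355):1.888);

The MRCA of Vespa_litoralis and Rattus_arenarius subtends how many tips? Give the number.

20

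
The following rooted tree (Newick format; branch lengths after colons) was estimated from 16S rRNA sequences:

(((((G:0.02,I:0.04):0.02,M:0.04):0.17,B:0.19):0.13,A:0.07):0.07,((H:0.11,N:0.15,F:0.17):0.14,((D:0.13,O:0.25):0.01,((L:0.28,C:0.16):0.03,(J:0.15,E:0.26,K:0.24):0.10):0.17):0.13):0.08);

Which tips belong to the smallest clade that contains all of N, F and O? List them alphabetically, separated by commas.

Tracing N: it sits inside (H,N,F).
Tracing F: it sits inside (H,N,F).
Tracing O: it sits inside (D,O).
The smallest clade enclosing all 3 is ((H,N,F),((D,O),((L,C),(J,E,K)))); the answer is its 10 terminal taxa in alphabetical order.

C, D, E, F, H, J, K, L, N, O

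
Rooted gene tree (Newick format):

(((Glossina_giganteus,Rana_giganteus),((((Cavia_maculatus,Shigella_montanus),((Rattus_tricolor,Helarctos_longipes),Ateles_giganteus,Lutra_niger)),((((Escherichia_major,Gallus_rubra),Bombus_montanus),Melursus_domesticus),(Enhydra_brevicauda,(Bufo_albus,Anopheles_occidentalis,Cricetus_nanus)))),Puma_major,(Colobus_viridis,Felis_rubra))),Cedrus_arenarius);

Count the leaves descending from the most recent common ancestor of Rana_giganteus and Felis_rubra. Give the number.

19

The MRCA of Rana_giganteus and Felis_rubra is the node subtending ((Glossina_giganteus,Rana_giganteus),((((Cavia_maculatus,Shigella_montanus),((Rattus_tricolor,Helarctos_longipes),Ateles_giganteus,Lutra_niger)),((((Escherichia_major,Gallus_rubra),Bombus_montanus),Melursus_domesticus),(Enhydra_brevicauda,(Bufo_albus,Anopheles_occidentalis,Cricetus_nanus)))),Puma_major,(Colobus_viridis,Felis_rubra))).
That clade contains 19 terminal taxa: Anopheles_occidentalis, Ateles_giganteus, Bombus_montanus, Bufo_albus, Cavia_maculatus, Colobus_viridis, Cricetus_nanus, Enhydra_brevicauda, Escherichia_major, Felis_rubra, Gallus_rubra, Glossina_giganteus, Helarctos_longipes, Lutra_niger, Melursus_domesticus, Puma_major, Rana_giganteus, Rattus_tricolor, Shigella_montanus.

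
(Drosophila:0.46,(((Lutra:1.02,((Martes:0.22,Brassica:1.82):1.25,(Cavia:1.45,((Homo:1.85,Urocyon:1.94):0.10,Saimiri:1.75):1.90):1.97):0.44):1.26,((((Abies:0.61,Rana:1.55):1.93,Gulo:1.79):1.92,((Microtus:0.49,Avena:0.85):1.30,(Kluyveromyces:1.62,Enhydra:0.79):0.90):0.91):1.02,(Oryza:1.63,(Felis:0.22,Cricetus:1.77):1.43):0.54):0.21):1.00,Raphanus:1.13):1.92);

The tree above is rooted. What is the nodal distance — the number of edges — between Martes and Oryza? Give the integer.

7

The MRCA of Martes and Oryza is the node subtending ((Lutra,((Martes,Brassica),(Cavia,((Homo,Urocyon),Saimiri)))),((((Abies,Rana),Gulo),((Microtus,Avena),(Kluyveromyces,Enhydra))),(Oryza,(Felis,Cricetus)))).
From Martes up to that node: 4 branches. From Oryza up to the same node: 3 branches. Total: 4 + 3 = 7.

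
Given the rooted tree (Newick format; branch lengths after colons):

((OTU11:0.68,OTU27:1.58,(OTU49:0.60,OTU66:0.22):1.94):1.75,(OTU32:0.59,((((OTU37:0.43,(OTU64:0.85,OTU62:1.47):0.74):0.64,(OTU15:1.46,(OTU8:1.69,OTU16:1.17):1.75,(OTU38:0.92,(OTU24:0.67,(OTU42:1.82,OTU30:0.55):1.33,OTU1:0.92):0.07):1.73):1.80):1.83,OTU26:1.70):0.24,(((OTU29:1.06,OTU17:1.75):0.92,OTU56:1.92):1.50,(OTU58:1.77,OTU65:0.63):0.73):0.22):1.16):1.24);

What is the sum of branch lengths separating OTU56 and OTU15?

8.97

The path runs OTU56 → … → MRCA → … → OTU15; the MRCA is the node subtending ((((OTU37,(OTU64,OTU62)),(OTU15,(OTU8,OTU16),(OTU38,(OTU24,(OTU42,OTU30),OTU1)))),OTU26),(((OTU29,OTU17),OTU56),(OTU58,OTU65))).
Branch lengths along that path: 1.92 + 1.50 + 0.22 + 0.24 + 1.83 + 1.80 + 1.46 = 8.97.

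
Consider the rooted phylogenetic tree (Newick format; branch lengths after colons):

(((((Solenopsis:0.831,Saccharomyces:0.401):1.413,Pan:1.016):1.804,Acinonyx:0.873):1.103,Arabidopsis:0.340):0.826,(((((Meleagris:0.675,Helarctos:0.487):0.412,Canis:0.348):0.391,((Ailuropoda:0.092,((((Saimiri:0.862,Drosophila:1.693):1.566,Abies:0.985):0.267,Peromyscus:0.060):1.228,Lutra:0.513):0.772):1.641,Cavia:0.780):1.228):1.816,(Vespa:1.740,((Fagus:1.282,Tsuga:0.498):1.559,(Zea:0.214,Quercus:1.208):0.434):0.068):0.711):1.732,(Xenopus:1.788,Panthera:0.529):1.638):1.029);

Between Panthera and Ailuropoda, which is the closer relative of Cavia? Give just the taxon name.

Ailuropoda

The MRCA of Cavia and Ailuropoda subtends ((Ailuropoda,((((Saimiri,Drosophila),Abies),Peromyscus),Lutra)),Cavia) (7 taxa).
The MRCA of Cavia and Panthera subtends (((((Meleagris,Helarctos),Canis),((Ailuropoda,((((Saimiri,Drosophila),Abies),Peromyscus),Lutra)),Cavia)),(Vespa,((Fagus,Tsuga),(Zea,Quercus)))),(Xenopus,Panthera)) (17 taxa).
The first is nested inside the second, so Cavia shares a more recent common ancestor with Ailuropoda.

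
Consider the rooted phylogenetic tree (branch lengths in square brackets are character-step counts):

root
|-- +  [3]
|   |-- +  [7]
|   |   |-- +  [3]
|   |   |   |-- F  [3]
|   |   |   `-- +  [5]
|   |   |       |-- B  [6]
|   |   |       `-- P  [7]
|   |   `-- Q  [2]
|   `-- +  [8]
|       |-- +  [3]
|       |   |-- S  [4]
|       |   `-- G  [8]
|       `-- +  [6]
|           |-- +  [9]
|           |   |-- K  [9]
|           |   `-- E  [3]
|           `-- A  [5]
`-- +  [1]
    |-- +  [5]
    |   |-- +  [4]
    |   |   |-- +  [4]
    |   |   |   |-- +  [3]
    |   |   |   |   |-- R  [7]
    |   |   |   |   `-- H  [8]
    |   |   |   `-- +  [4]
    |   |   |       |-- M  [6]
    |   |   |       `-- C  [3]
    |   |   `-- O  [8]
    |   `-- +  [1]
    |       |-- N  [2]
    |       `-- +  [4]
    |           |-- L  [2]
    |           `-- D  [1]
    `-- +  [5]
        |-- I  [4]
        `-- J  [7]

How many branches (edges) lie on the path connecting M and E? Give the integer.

The MRCA of M and E is the root of the tree.
From M up to that node: 6 branches. From E up to the same node: 5 branches. Total: 6 + 5 = 11.

11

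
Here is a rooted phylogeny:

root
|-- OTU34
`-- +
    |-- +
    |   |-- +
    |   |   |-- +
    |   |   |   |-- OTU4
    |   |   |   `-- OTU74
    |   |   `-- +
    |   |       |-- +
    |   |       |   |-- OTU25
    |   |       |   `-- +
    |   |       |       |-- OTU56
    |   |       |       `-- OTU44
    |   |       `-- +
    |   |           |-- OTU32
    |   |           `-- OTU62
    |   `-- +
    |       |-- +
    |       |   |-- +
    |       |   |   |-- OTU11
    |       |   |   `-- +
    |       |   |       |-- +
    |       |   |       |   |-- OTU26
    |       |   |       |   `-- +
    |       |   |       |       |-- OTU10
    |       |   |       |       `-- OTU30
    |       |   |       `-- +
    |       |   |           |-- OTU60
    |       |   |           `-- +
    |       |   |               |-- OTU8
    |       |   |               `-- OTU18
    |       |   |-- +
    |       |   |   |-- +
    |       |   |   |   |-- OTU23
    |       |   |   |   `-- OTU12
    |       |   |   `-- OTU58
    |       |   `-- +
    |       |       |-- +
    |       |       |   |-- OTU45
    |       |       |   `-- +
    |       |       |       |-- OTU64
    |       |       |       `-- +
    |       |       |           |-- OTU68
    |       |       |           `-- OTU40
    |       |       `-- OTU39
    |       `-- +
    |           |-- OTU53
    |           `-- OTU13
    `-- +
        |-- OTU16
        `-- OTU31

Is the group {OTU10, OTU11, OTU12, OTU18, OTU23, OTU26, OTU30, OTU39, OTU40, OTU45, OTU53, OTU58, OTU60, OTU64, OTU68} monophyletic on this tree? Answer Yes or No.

The MRCA of the listed taxa subtends (((OTU11,((OTU26,(OTU10,OTU30)),(OTU60,(OTU8,OTU18)))),((OTU23,OTU12),OTU58),((OTU45,(OTU64,(OTU68,OTU40))),OTU39)),(OTU53,OTU13)).
That clade also contains OTU13, OTU8, which are not in the proposed group, so the group is not monophyletic.

No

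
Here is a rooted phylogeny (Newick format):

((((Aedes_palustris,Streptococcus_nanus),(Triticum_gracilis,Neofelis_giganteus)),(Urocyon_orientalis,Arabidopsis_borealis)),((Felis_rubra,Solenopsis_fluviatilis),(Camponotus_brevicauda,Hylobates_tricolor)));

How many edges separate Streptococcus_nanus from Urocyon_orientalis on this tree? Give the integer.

The MRCA of Streptococcus_nanus and Urocyon_orientalis is the node subtending (((Aedes_palustris,Streptococcus_nanus),(Triticum_gracilis,Neofelis_giganteus)),(Urocyon_orientalis,Arabidopsis_borealis)).
From Streptococcus_nanus up to that node: 3 branches. From Urocyon_orientalis up to the same node: 2 branches. Total: 3 + 2 = 5.

5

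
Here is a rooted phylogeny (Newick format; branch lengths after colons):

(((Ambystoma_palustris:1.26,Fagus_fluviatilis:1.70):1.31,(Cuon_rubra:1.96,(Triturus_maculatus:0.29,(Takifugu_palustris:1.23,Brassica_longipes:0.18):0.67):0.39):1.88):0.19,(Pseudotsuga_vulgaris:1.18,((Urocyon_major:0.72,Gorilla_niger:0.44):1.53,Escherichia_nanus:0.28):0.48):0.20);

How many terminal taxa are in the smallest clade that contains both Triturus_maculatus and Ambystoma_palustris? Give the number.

The MRCA of Triturus_maculatus and Ambystoma_palustris is the node subtending ((Ambystoma_palustris,Fagus_fluviatilis),(Cuon_rubra,(Triturus_maculatus,(Takifugu_palustris,Brassica_longipes)))).
That clade contains 6 terminal taxa: Ambystoma_palustris, Brassica_longipes, Cuon_rubra, Fagus_fluviatilis, Takifugu_palustris, Triturus_maculatus.

6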